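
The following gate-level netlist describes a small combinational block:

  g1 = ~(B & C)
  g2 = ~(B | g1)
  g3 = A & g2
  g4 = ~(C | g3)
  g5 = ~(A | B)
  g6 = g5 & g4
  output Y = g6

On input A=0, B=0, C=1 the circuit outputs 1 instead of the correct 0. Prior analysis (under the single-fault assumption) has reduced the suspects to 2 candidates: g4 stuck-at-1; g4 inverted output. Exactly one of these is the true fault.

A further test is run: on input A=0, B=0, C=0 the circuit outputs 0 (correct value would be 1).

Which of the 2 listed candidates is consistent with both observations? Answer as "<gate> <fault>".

Evaluate each candidate on input A=0, B=0, C=0:
  g4 stuck-at-1: g1=1, g2=0, g3=0, g4=1 [stuck-at-1], g5=1, g6=1 → 1 — eliminated
  g4 inverted output: g1=1, g2=0, g3=0, g4=0 [inverted output], g5=1, g6=0 → 0 — matches
Only g4 inverted output reproduces the observed 0.

g4 inverted output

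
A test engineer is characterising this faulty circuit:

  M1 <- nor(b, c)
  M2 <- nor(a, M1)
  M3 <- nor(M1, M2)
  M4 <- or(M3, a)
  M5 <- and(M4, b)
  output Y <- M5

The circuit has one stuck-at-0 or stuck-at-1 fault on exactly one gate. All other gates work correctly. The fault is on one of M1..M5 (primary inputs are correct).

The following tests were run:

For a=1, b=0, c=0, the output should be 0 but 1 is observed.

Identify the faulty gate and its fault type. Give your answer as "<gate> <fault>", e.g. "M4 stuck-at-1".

Fault-free values for test 1 (a=1, b=0, c=0): M1=1, M2=0, M3=0, M4=1, M5=0, giving Y=0. Observed 1.
Test 1: faults giving observed 1 are {M5 stuck-at-1}.
Only M5 stuck-at-1 is consistent with every test.

M5 stuck-at-1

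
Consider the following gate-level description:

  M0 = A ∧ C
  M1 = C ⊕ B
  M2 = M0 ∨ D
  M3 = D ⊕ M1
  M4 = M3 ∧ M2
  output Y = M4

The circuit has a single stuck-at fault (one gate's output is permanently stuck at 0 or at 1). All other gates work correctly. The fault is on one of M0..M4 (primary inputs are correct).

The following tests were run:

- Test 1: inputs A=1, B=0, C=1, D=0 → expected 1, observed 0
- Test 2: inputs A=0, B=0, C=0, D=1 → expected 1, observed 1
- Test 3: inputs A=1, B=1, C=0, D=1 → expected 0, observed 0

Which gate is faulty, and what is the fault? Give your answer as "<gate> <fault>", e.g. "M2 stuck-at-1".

M0 stuck-at-0

Fault-free values for test 1 (A=1, B=0, C=1, D=0): M0=1, M1=1, M2=1, M3=1, M4=1, giving Y=1. Observed 0.
Test 1: faults giving observed 0 are {M0 stuck-at-0, M1 stuck-at-0, M2 stuck-at-0, M3 stuck-at-0, M4 stuck-at-0}.
Test 2 (A=0, B=0, C=0, D=1): fault-free M0=0, M1=0, M2=1, M3=1, M4=1 → 1; observed 1. Eliminates M2 stuck-at-0, M3 stuck-at-0, M4 stuck-at-0.
Test 3 (A=1, B=1, C=0, D=1): fault-free M0=0, M1=1, M2=1, M3=0, M4=0 → 0; observed 0. Eliminates M1 stuck-at-0.
Only M0 stuck-at-0 is consistent with every test.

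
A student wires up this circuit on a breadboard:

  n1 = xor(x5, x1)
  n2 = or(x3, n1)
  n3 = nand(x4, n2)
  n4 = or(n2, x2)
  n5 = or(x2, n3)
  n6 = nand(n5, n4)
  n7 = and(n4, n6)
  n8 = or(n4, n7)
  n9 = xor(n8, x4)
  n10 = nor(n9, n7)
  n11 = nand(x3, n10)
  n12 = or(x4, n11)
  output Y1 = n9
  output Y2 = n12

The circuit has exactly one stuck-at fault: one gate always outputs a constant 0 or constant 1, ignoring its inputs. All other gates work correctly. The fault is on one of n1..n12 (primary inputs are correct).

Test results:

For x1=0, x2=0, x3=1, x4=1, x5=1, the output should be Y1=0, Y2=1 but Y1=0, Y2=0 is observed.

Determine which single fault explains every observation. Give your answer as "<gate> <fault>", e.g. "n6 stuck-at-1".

Fault-free values for test 1 (x1=0, x2=0, x3=1, x4=1, x5=1): n1=1, n2=1, n3=0, n4=1, n5=0, n6=1, n7=1, n8=1, n9=0, n10=0, n11=1, n12=1, giving Y1=0, Y2=1. Observed Y1=0, Y2=0.
Test 1: faults giving observed Y1=0, Y2=0 are {n12 stuck-at-0}.
Only n12 stuck-at-0 is consistent with every test.

n12 stuck-at-0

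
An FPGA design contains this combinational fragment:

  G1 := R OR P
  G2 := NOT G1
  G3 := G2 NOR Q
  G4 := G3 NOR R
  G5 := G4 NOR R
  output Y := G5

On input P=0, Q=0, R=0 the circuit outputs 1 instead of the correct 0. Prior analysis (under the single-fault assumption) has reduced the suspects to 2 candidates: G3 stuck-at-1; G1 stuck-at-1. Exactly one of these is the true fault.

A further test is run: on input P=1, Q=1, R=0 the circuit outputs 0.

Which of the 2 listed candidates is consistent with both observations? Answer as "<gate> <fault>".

Evaluate each candidate on input P=1, Q=1, R=0:
  G3 stuck-at-1: G1=1, G2=0, G3=1 [stuck-at-1], G4=0, G5=1 → 1 — eliminated
  G1 stuck-at-1: G1=1 [stuck-at-1], G2=0, G3=0, G4=1, G5=0 → 0 — matches
Only G1 stuck-at-1 reproduces the observed 0.

G1 stuck-at-1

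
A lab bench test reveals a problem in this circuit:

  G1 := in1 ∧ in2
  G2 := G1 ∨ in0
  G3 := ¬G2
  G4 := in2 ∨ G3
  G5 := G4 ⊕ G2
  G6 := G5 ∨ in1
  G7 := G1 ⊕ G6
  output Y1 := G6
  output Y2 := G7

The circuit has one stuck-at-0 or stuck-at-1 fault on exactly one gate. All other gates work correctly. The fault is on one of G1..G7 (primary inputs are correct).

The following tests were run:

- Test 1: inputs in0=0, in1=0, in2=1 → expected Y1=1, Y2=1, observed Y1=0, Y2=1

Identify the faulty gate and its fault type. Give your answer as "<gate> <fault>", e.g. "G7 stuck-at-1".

Fault-free values for test 1 (in0=0, in1=0, in2=1): G1=0, G2=0, G3=1, G4=1, G5=1, G6=1, G7=1, giving Y1=1, Y2=1. Observed Y1=0, Y2=1.
Test 1: faults giving observed Y1=0, Y2=1 are {G1 stuck-at-1}.
Only G1 stuck-at-1 is consistent with every test.

G1 stuck-at-1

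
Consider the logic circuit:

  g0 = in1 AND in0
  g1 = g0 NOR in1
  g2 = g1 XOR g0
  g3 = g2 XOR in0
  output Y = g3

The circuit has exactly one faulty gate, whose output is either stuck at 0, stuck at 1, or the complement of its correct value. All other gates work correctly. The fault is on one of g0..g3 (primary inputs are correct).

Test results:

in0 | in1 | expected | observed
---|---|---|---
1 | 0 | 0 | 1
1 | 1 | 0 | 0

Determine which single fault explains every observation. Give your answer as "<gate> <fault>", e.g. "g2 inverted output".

Fault-free values for test 1 (in0=1, in1=0): g0=0, g1=1, g2=1, g3=0, giving Y=0. Observed 1.
Test 1: faults giving observed 1 are {g1 stuck-at-0, g1 inverted output, g2 stuck-at-0, g2 inverted output, g3 stuck-at-1, g3 inverted output}.
Test 2 (in0=1, in1=1): fault-free g0=1, g1=0, g2=1, g3=0 → 0; observed 0. Eliminates g1 inverted output, g2 stuck-at-0, g2 inverted output, g3 stuck-at-1, g3 inverted output.
Only g1 stuck-at-0 is consistent with every test.

g1 stuck-at-0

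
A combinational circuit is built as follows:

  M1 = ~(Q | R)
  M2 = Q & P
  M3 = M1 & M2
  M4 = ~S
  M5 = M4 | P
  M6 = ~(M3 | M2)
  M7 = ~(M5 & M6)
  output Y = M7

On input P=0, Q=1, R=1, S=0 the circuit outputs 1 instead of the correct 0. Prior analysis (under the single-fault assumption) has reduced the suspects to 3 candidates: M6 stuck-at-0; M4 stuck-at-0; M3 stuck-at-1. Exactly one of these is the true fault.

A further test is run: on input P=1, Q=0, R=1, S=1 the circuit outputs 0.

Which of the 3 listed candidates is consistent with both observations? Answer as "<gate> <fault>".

M4 stuck-at-0

Evaluate each candidate on input P=1, Q=0, R=1, S=1:
  M6 stuck-at-0: M1=0, M2=0, M3=0, M4=0, M5=1, M6=0 [stuck-at-0], M7=1 → 1 — eliminated
  M4 stuck-at-0: M1=0, M2=0, M3=0, M4=0 [stuck-at-0], M5=1, M6=1, M7=0 → 0 — matches
  M3 stuck-at-1: M1=0, M2=0, M3=1 [stuck-at-1], M4=0, M5=1, M6=0, M7=1 → 1 — eliminated
Only M4 stuck-at-0 reproduces the observed 0.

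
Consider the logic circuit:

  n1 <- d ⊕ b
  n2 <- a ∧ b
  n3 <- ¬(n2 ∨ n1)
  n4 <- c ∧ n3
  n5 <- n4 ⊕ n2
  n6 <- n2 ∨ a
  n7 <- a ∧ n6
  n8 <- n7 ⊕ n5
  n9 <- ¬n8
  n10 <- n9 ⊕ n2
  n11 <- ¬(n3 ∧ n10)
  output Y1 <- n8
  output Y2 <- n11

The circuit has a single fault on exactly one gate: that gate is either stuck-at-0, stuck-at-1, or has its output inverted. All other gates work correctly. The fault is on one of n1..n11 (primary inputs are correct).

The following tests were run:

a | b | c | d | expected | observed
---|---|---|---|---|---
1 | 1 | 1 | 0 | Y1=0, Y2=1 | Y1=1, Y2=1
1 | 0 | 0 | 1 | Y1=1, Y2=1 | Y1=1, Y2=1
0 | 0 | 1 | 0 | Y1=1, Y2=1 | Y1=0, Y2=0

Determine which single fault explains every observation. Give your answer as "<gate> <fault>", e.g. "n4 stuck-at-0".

Fault-free values for test 1 (a=1, b=1, c=1, d=0): n1=1, n2=1, n3=0, n4=0, n5=1, n6=1, n7=1, n8=0, n9=1, n10=0, n11=1, giving Y1=0, Y2=1. Observed Y1=1, Y2=1.
Test 1: faults giving observed Y1=1, Y2=1 are {n2 stuck-at-0, n2 inverted output, n4 stuck-at-1, n4 inverted output, n5 stuck-at-0, n5 inverted output, n6 stuck-at-0, n6 inverted output, n7 stuck-at-0, n7 inverted output, n8 stuck-at-1, n8 inverted output}.
Test 2 (a=1, b=0, c=0, d=1): fault-free n1=1, n2=0, n3=0, n4=0, n5=0, n6=1, n7=1, n8=1, n9=0, n10=0, n11=1 → Y1=1, Y2=1; observed Y1=1, Y2=1. Eliminates n2 inverted output, n4 stuck-at-1, n4 inverted output, n5 inverted output, n6 stuck-at-0, n6 inverted output, n7 stuck-at-0, n7 inverted output, n8 inverted output.
Test 3 (a=0, b=0, c=1, d=0): fault-free n1=0, n2=0, n3=1, n4=1, n5=1, n6=0, n7=0, n8=1, n9=0, n10=0, n11=1 → Y1=1, Y2=1; observed Y1=0, Y2=0. Eliminates n2 stuck-at-0, n8 stuck-at-1.
Only n5 stuck-at-0 is consistent with every test.

n5 stuck-at-0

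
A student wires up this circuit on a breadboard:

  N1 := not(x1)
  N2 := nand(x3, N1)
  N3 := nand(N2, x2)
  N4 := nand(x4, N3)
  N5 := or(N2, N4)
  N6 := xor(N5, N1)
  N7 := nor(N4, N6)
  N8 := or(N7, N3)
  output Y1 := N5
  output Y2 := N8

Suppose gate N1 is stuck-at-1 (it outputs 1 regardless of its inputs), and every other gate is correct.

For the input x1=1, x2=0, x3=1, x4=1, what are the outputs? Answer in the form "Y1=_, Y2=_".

Propagate with N1 forced: N1=1 [stuck-at-1], N2=0, N3=1, N4=0, N5=0, N6=1, N7=0, N8=1.
So the outputs are Y1=0, Y2=1. (Without the fault they would be Y1=1, Y2=1.)

Y1=0, Y2=1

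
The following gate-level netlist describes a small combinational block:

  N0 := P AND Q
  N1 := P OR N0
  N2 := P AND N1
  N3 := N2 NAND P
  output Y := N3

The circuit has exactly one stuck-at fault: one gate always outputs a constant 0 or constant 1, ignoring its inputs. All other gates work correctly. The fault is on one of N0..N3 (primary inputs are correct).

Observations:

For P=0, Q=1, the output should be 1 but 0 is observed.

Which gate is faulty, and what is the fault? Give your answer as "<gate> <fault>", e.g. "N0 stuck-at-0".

Fault-free values for test 1 (P=0, Q=1): N0=0, N1=0, N2=0, N3=1, giving Y=1. Observed 0.
Test 1: faults giving observed 0 are {N3 stuck-at-0}.
Only N3 stuck-at-0 is consistent with every test.

N3 stuck-at-0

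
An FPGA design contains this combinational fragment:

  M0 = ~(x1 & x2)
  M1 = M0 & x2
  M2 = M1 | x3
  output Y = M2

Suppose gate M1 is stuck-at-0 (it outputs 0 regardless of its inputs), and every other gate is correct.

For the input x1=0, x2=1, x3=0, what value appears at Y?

Propagate with M1 forced: M0=1, M1=0 [stuck-at-0], M2=0.
So Y = 0. (Without the fault it would be 1.)

0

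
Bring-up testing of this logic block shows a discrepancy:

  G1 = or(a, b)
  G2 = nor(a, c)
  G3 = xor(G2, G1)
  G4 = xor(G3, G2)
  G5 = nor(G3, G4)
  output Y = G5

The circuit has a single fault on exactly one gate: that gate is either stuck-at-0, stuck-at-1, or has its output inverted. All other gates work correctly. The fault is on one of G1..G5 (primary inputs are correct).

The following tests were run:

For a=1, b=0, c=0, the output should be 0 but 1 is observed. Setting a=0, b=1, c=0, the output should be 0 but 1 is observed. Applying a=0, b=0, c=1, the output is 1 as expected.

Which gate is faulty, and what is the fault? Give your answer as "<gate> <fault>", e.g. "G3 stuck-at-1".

Fault-free values for test 1 (a=1, b=0, c=0): G1=1, G2=0, G3=1, G4=1, G5=0, giving Y=0. Observed 1.
Test 1: faults giving observed 1 are {G1 stuck-at-0, G1 inverted output, G3 stuck-at-0, G3 inverted output, G5 stuck-at-1, G5 inverted output}.
Test 2 (a=0, b=1, c=0): fault-free G1=1, G2=1, G3=0, G4=1, G5=0 → 0; observed 1. Eliminates G1 stuck-at-0, G1 inverted output, G3 stuck-at-0, G3 inverted output.
Test 3 (a=0, b=0, c=1): fault-free G1=0, G2=0, G3=0, G4=0, G5=1 → 1; observed 1. Eliminates G5 inverted output.
Only G5 stuck-at-1 is consistent with every test.

G5 stuck-at-1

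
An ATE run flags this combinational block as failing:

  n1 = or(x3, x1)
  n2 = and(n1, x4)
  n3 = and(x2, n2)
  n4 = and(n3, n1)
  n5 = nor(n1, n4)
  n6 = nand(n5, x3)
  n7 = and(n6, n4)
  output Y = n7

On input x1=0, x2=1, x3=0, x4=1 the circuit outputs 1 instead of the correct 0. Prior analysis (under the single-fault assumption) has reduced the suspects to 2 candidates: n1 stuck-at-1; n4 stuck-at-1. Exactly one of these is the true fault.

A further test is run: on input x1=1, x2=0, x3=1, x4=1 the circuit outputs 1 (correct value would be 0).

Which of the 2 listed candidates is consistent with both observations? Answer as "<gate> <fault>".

n4 stuck-at-1

Evaluate each candidate on input x1=1, x2=0, x3=1, x4=1:
  n1 stuck-at-1: n1=1 [stuck-at-1], n2=1, n3=0, n4=0, n5=0, n6=1, n7=0 → 0 — eliminated
  n4 stuck-at-1: n1=1, n2=1, n3=0, n4=1 [stuck-at-1], n5=0, n6=1, n7=1 → 1 — matches
Only n4 stuck-at-1 reproduces the observed 1.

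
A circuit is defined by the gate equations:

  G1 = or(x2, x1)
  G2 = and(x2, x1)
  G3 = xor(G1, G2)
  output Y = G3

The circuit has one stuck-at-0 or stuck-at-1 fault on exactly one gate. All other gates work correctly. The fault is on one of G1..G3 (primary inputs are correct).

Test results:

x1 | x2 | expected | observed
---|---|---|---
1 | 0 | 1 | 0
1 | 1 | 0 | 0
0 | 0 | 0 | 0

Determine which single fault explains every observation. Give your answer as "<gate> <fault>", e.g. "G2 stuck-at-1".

G3 stuck-at-0

Fault-free values for test 1 (x1=1, x2=0): G1=1, G2=0, G3=1, giving Y=1. Observed 0.
Test 1: faults giving observed 0 are {G1 stuck-at-0, G2 stuck-at-1, G3 stuck-at-0}.
Test 2 (x1=1, x2=1): fault-free G1=1, G2=1, G3=0 → 0; observed 0. Eliminates G1 stuck-at-0.
Test 3 (x1=0, x2=0): fault-free G1=0, G2=0, G3=0 → 0; observed 0. Eliminates G2 stuck-at-1.
Only G3 stuck-at-0 is consistent with every test.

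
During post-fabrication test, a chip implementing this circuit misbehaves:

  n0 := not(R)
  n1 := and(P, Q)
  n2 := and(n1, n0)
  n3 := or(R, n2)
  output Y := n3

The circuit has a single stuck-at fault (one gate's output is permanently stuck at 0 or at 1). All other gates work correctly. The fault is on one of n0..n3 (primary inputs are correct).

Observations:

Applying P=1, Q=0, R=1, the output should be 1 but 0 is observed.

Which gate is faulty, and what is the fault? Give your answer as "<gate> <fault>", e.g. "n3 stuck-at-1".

Fault-free values for test 1 (P=1, Q=0, R=1): n0=0, n1=0, n2=0, n3=1, giving Y=1. Observed 0.
Test 1: faults giving observed 0 are {n3 stuck-at-0}.
Only n3 stuck-at-0 is consistent with every test.

n3 stuck-at-0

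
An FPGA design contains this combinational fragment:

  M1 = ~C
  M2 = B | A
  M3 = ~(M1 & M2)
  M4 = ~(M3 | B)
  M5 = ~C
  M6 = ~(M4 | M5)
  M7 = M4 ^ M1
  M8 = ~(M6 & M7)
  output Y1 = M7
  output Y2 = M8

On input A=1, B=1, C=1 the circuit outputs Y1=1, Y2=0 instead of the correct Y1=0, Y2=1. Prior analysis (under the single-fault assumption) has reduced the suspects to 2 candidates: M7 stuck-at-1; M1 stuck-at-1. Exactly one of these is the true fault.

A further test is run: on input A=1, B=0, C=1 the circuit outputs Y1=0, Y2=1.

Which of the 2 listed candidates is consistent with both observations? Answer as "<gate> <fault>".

Evaluate each candidate on input A=1, B=0, C=1:
  M7 stuck-at-1: M1=0, M2=1, M3=1, M4=0, M5=0, M6=1, M7=1 [stuck-at-1], M8=0 → Y1=1, Y2=0 — eliminated
  M1 stuck-at-1: M1=1 [stuck-at-1], M2=1, M3=0, M4=1, M5=0, M6=0, M7=0, M8=1 → Y1=0, Y2=1 — matches
Only M1 stuck-at-1 reproduces the observed Y1=0, Y2=1.

M1 stuck-at-1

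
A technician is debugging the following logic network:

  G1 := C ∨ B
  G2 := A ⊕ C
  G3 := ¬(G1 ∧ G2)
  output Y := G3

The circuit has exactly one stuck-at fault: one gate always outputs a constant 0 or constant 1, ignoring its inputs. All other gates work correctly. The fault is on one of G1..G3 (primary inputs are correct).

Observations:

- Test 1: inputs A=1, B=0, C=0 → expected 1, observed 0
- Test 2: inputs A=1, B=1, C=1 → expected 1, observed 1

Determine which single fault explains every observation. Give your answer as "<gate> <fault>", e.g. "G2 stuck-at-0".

G1 stuck-at-1

Fault-free values for test 1 (A=1, B=0, C=0): G1=0, G2=1, G3=1, giving Y=1. Observed 0.
Test 1: faults giving observed 0 are {G1 stuck-at-1, G3 stuck-at-0}.
Test 2 (A=1, B=1, C=1): fault-free G1=1, G2=0, G3=1 → 1; observed 1. Eliminates G3 stuck-at-0.
Only G1 stuck-at-1 is consistent with every test.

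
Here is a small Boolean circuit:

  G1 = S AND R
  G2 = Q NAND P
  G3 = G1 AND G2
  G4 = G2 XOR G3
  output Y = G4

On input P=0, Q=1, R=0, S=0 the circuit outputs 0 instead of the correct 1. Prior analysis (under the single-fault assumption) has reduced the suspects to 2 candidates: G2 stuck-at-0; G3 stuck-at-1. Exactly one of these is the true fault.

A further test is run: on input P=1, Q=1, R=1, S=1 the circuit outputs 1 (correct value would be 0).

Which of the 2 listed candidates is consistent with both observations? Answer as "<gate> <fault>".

G3 stuck-at-1

Evaluate each candidate on input P=1, Q=1, R=1, S=1:
  G2 stuck-at-0: G1=1, G2=0 [stuck-at-0], G3=0, G4=0 → 0 — eliminated
  G3 stuck-at-1: G1=1, G2=0, G3=1 [stuck-at-1], G4=1 → 1 — matches
Only G3 stuck-at-1 reproduces the observed 1.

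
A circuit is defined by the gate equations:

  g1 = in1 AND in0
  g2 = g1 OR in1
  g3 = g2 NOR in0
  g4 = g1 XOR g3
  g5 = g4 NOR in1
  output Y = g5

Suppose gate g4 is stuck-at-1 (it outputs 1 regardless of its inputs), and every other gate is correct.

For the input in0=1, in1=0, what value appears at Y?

0

Propagate with g4 forced: g1=0, g2=0, g3=0, g4=1 [stuck-at-1], g5=0.
So Y = 0. (Without the fault it would be 1.)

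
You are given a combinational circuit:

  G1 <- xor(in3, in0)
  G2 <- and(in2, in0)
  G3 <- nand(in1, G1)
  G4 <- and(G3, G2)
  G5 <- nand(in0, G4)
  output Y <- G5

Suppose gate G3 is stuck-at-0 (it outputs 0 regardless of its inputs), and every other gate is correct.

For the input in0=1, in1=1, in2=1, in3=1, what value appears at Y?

1

Propagate with G3 forced: G1=0, G2=1, G3=0 [stuck-at-0], G4=0, G5=1.
So Y = 1. (Without the fault it would be 0.)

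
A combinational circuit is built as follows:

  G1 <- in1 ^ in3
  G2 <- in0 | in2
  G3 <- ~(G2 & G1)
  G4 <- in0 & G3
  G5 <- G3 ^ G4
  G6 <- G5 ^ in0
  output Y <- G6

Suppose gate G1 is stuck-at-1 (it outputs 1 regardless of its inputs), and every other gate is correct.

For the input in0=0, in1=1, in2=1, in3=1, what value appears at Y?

Propagate with G1 forced: G1=1 [stuck-at-1], G2=1, G3=0, G4=0, G5=0, G6=0.
So Y = 0. (Without the fault it would be 1.)

0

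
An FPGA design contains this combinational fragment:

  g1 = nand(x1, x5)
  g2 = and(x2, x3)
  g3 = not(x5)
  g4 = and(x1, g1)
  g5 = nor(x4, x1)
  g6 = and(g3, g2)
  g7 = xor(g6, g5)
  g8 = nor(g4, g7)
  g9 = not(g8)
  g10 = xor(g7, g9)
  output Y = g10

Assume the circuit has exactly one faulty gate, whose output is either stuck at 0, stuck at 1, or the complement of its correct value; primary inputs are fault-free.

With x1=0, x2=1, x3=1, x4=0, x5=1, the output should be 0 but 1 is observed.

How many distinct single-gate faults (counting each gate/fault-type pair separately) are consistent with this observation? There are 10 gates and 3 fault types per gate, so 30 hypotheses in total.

Fault-free: g1=1, g2=1, g3=0, g4=0, g5=1, g6=0, g7=1, g8=0, g9=1, g10=0 → 0. Observed 1.
  g1: none of the 3 fault types match ✗
  g2: none of the 3 fault types match ✗
  g3: none of the 3 fault types match ✗
  g4: none of the 3 fault types match ✗
  g5: none of the 3 fault types match ✗
  g6: none of the 3 fault types match ✗
  g7: none of the 3 fault types match ✗
  g8: stuck-at-1, inverted output ✓; others ✗
  g9: stuck-at-0, inverted output ✓; others ✗
  g10: stuck-at-1, inverted output ✓; others ✗
Consistent faults: {g8 stuck-at-1, g8 inverted output, g9 stuck-at-0, g9 inverted output, g10 stuck-at-1, g10 inverted output} — 6 in all.

6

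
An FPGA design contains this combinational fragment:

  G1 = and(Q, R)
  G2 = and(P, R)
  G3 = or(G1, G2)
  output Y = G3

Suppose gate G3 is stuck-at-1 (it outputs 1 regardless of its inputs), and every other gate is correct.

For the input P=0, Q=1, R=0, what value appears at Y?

Propagate with G3 forced: G1=0, G2=0, G3=1 [stuck-at-1].
So Y = 1. (Without the fault it would be 0.)

1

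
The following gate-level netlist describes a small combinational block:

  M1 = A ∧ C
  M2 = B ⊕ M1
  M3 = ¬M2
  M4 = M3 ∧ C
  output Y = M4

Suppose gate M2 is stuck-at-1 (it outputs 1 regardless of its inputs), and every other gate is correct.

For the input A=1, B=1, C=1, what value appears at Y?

Propagate with M2 forced: M1=1, M2=1 [stuck-at-1], M3=0, M4=0.
So Y = 0. (Without the fault it would be 1.)

0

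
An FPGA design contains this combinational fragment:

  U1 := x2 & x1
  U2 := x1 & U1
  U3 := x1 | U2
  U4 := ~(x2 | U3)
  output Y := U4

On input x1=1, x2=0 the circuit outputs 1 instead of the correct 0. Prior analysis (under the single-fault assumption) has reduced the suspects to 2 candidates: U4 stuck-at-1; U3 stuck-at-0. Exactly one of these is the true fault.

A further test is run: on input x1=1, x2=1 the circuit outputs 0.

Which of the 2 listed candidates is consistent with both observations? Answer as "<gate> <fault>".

Evaluate each candidate on input x1=1, x2=1:
  U4 stuck-at-1: U1=1, U2=1, U3=1, U4=1 [stuck-at-1] → 1 — eliminated
  U3 stuck-at-0: U1=1, U2=1, U3=0 [stuck-at-0], U4=0 → 0 — matches
Only U3 stuck-at-0 reproduces the observed 0.

U3 stuck-at-0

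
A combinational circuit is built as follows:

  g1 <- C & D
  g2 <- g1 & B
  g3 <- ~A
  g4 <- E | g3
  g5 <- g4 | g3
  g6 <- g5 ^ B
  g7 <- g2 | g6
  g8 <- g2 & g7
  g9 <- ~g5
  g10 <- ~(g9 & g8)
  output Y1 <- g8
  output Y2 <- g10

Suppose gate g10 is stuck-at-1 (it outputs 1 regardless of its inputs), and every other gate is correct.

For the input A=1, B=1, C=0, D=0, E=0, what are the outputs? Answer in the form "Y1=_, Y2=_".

Propagate with g10 forced: g1=0, g2=0, g3=0, g4=0, g5=0, g6=1, g7=1, g8=0, g9=1, g10=1 [stuck-at-1].
So the outputs are Y1=0, Y2=1. (Same as the fault-free value — the fault is masked on this input.)

Y1=0, Y2=1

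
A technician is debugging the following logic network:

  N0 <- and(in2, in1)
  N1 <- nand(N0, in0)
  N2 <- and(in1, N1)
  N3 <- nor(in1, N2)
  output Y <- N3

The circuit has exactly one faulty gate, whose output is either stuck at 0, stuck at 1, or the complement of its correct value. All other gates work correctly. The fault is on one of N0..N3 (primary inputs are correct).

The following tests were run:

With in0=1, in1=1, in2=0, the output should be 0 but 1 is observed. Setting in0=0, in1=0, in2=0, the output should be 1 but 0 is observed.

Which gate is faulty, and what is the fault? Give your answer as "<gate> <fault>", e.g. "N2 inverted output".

N3 inverted output

Fault-free values for test 1 (in0=1, in1=1, in2=0): N0=0, N1=1, N2=1, N3=0, giving Y=0. Observed 1.
Test 1: faults giving observed 1 are {N3 stuck-at-1, N3 inverted output}.
Test 2 (in0=0, in1=0, in2=0): fault-free N0=0, N1=1, N2=0, N3=1 → 1; observed 0. Eliminates N3 stuck-at-1.
Only N3 inverted output is consistent with every test.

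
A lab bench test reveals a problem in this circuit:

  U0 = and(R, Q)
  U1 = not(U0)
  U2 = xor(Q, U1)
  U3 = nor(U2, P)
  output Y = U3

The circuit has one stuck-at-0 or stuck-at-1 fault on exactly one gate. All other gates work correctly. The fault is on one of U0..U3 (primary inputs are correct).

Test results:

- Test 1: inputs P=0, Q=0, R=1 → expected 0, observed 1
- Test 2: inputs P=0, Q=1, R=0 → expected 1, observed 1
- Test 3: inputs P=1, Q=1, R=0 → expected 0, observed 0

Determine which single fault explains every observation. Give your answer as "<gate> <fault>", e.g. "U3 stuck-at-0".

Fault-free values for test 1 (P=0, Q=0, R=1): U0=0, U1=1, U2=1, U3=0, giving Y=0. Observed 1.
Test 1: faults giving observed 1 are {U0 stuck-at-1, U1 stuck-at-0, U2 stuck-at-0, U3 stuck-at-1}.
Test 2 (P=0, Q=1, R=0): fault-free U0=0, U1=1, U2=0, U3=1 → 1; observed 1. Eliminates U0 stuck-at-1, U1 stuck-at-0.
Test 3 (P=1, Q=1, R=0): fault-free U0=0, U1=1, U2=0, U3=0 → 0; observed 0. Eliminates U3 stuck-at-1.
Only U2 stuck-at-0 is consistent with every test.

U2 stuck-at-0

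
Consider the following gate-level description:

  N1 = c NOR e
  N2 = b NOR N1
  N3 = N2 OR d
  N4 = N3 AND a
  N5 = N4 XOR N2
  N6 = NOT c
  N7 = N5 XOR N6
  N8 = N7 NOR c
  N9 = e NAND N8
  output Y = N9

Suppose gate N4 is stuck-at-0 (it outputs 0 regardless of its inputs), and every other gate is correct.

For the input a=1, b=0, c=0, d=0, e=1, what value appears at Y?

0

Propagate with N4 forced: N1=0, N2=1, N3=1, N4=0 [stuck-at-0], N5=1, N6=1, N7=0, N8=1, N9=0.
So Y = 0. (Without the fault it would be 1.)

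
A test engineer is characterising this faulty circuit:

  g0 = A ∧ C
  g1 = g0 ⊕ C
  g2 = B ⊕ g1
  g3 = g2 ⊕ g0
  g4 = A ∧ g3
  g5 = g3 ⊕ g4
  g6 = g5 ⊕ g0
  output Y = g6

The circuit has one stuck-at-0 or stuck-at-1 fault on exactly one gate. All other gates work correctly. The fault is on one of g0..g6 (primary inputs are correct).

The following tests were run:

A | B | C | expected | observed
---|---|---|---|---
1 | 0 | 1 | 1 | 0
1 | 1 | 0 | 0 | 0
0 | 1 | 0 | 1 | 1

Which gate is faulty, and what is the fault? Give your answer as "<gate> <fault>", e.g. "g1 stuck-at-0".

Fault-free values for test 1 (A=1, B=0, C=1): g0=1, g1=0, g2=0, g3=1, g4=1, g5=0, g6=1, giving Y=1. Observed 0.
Test 1: faults giving observed 0 are {g0 stuck-at-0, g4 stuck-at-0, g5 stuck-at-1, g6 stuck-at-0}.
Test 2 (A=1, B=1, C=0): fault-free g0=0, g1=0, g2=1, g3=1, g4=1, g5=0, g6=0 → 0; observed 0. Eliminates g4 stuck-at-0, g5 stuck-at-1.
Test 3 (A=0, B=1, C=0): fault-free g0=0, g1=0, g2=1, g3=1, g4=0, g5=1, g6=1 → 1; observed 1. Eliminates g6 stuck-at-0.
Only g0 stuck-at-0 is consistent with every test.

g0 stuck-at-0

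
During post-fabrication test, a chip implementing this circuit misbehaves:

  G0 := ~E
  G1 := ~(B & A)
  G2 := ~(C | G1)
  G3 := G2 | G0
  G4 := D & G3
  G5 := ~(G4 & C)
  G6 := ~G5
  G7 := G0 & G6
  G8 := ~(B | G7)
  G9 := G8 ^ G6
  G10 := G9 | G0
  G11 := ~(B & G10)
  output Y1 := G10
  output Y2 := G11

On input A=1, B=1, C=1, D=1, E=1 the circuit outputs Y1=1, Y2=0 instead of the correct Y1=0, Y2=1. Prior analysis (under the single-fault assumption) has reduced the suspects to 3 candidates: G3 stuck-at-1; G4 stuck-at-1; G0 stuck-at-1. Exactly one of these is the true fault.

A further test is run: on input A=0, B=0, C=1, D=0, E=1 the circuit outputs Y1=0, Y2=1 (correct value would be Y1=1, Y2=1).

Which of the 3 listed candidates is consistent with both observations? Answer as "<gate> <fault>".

Evaluate each candidate on input A=0, B=0, C=1, D=0, E=1:
  G3 stuck-at-1: G0=0, G1=1, G2=0, G3=1 [stuck-at-1], G4=0, G5=1, G6=0, G7=0, G8=1, G9=1, G10=1, G11=1 → Y1=1, Y2=1 — eliminated
  G4 stuck-at-1: G0=0, G1=1, G2=0, G3=0, G4=1 [stuck-at-1], G5=0, G6=1, G7=0, G8=1, G9=0, G10=0, G11=1 → Y1=0, Y2=1 — matches
  G0 stuck-at-1: G0=1 [stuck-at-1], G1=1, G2=0, G3=1, G4=0, G5=1, G6=0, G7=0, G8=1, G9=1, G10=1, G11=1 → Y1=1, Y2=1 — eliminated
Only G4 stuck-at-1 reproduces the observed Y1=0, Y2=1.

G4 stuck-at-1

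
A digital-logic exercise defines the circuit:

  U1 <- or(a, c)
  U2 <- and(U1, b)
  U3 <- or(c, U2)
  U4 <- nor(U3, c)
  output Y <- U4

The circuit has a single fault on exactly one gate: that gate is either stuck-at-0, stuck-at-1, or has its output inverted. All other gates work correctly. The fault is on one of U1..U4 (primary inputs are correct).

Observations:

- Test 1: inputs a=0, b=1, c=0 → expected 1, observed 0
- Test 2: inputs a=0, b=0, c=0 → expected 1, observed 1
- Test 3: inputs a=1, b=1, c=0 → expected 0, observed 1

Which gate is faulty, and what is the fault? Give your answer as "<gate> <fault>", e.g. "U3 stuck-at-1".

Fault-free values for test 1 (a=0, b=1, c=0): U1=0, U2=0, U3=0, U4=1, giving Y=1. Observed 0.
Test 1: faults giving observed 0 are {U1 stuck-at-1, U1 inverted output, U2 stuck-at-1, U2 inverted output, U3 stuck-at-1, U3 inverted output, U4 stuck-at-0, U4 inverted output}.
Test 2 (a=0, b=0, c=0): fault-free U1=0, U2=0, U3=0, U4=1 → 1; observed 1. Eliminates U2 stuck-at-1, U2 inverted output, U3 stuck-at-1, U3 inverted output, U4 stuck-at-0, U4 inverted output.
Test 3 (a=1, b=1, c=0): fault-free U1=1, U2=1, U3=1, U4=0 → 0; observed 1. Eliminates U1 stuck-at-1.
Only U1 inverted output is consistent with every test.

U1 inverted output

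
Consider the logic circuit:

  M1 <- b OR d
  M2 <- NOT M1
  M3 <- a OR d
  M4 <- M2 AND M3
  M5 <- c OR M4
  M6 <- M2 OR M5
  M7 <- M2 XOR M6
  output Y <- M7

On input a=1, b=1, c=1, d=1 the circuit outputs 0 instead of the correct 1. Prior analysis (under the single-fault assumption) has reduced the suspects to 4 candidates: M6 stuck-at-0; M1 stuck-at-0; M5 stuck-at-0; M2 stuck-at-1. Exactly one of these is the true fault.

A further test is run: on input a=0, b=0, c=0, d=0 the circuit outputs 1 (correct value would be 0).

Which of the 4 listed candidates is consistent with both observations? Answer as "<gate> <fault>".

Evaluate each candidate on input a=0, b=0, c=0, d=0:
  M6 stuck-at-0: M1=0, M2=1, M3=0, M4=0, M5=0, M6=0 [stuck-at-0], M7=1 → 1 — matches
  M1 stuck-at-0: M1=0 [stuck-at-0], M2=1, M3=0, M4=0, M5=0, M6=1, M7=0 → 0 — eliminated
  M5 stuck-at-0: M1=0, M2=1, M3=0, M4=0, M5=0 [stuck-at-0], M6=1, M7=0 → 0 — eliminated
  M2 stuck-at-1: M1=0, M2=1 [stuck-at-1], M3=0, M4=0, M5=0, M6=1, M7=0 → 0 — eliminated
Only M6 stuck-at-0 reproduces the observed 1.

M6 stuck-at-0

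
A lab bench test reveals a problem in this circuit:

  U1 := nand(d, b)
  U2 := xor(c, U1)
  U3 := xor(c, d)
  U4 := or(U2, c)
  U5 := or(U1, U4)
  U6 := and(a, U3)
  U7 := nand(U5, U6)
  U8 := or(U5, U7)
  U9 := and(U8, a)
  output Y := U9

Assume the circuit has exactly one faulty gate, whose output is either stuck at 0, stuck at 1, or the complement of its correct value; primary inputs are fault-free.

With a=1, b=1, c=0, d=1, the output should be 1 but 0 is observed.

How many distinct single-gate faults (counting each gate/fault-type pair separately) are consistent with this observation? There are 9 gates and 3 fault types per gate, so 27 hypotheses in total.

6

Fault-free: U1=0, U2=0, U3=1, U4=0, U5=0, U6=1, U7=1, U8=1, U9=1 → 1. Observed 0.
  U1: none of the 3 fault types match ✗
  U2: none of the 3 fault types match ✗
  U3: none of the 3 fault types match ✗
  U4: none of the 3 fault types match ✗
  U5: none of the 3 fault types match ✗
  U6: none of the 3 fault types match ✗
  U7: stuck-at-0, inverted output ✓; others ✗
  U8: stuck-at-0, inverted output ✓; others ✗
  U9: stuck-at-0, inverted output ✓; others ✗
Consistent faults: {U7 stuck-at-0, U7 inverted output, U8 stuck-at-0, U8 inverted output, U9 stuck-at-0, U9 inverted output} — 6 in all.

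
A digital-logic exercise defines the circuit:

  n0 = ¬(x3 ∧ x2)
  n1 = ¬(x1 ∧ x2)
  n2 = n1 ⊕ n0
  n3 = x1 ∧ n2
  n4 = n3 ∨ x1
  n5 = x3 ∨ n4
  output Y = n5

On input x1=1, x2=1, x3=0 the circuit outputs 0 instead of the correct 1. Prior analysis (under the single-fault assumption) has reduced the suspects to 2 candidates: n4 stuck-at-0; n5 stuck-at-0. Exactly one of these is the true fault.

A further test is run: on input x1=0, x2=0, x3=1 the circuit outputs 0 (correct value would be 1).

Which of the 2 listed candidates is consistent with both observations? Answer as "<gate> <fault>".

Evaluate each candidate on input x1=0, x2=0, x3=1:
  n4 stuck-at-0: n0=1, n1=1, n2=0, n3=0, n4=0 [stuck-at-0], n5=1 → 1 — eliminated
  n5 stuck-at-0: n0=1, n1=1, n2=0, n3=0, n4=0, n5=0 [stuck-at-0] → 0 — matches
Only n5 stuck-at-0 reproduces the observed 0.

n5 stuck-at-0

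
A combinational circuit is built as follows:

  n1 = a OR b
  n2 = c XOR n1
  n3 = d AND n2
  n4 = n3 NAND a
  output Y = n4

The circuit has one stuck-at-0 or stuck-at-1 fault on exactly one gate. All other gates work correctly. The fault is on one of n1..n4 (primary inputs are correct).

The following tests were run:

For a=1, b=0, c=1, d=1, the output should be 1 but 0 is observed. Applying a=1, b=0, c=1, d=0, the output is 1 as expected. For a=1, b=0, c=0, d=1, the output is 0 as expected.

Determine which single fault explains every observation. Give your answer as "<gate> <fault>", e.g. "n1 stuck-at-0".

Fault-free values for test 1 (a=1, b=0, c=1, d=1): n1=1, n2=0, n3=0, n4=1, giving Y=1. Observed 0.
Test 1: faults giving observed 0 are {n1 stuck-at-0, n2 stuck-at-1, n3 stuck-at-1, n4 stuck-at-0}.
Test 2 (a=1, b=0, c=1, d=0): fault-free n1=1, n2=0, n3=0, n4=1 → 1; observed 1. Eliminates n3 stuck-at-1, n4 stuck-at-0.
Test 3 (a=1, b=0, c=0, d=1): fault-free n1=1, n2=1, n3=1, n4=0 → 0; observed 0. Eliminates n1 stuck-at-0.
Only n2 stuck-at-1 is consistent with every test.

n2 stuck-at-1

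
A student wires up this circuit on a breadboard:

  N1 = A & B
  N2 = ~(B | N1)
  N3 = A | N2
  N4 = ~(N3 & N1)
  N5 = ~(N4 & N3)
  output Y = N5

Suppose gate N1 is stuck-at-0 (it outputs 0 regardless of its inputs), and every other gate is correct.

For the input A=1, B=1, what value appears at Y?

Propagate with N1 forced: N1=0 [stuck-at-0], N2=0, N3=1, N4=1, N5=0.
So Y = 0. (Without the fault it would be 1.)

0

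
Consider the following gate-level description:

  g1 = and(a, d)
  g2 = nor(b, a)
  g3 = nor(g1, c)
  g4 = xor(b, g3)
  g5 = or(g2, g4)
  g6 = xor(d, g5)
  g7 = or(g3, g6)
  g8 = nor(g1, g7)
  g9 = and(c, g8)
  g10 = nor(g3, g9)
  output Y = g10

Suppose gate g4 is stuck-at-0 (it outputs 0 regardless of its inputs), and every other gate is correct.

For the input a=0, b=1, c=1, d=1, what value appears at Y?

Propagate with g4 forced: g1=0, g2=0, g3=0, g4=0 [stuck-at-0], g5=0, g6=1, g7=1, g8=0, g9=0, g10=1.
So Y = 1. (Without the fault it would be 0.)

1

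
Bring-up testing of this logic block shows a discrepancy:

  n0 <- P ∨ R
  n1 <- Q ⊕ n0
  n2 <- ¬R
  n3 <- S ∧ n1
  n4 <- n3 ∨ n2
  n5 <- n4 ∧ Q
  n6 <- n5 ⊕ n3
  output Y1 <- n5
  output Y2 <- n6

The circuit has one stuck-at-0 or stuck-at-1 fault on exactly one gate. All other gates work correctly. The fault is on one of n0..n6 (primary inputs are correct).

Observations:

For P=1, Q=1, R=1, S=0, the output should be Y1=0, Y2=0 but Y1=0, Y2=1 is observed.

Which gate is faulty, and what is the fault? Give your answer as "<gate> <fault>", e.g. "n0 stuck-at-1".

n6 stuck-at-1

Fault-free values for test 1 (P=1, Q=1, R=1, S=0): n0=1, n1=0, n2=0, n3=0, n4=0, n5=0, n6=0, giving Y1=0, Y2=0. Observed Y1=0, Y2=1.
Test 1: faults giving observed Y1=0, Y2=1 are {n6 stuck-at-1}.
Only n6 stuck-at-1 is consistent with every test.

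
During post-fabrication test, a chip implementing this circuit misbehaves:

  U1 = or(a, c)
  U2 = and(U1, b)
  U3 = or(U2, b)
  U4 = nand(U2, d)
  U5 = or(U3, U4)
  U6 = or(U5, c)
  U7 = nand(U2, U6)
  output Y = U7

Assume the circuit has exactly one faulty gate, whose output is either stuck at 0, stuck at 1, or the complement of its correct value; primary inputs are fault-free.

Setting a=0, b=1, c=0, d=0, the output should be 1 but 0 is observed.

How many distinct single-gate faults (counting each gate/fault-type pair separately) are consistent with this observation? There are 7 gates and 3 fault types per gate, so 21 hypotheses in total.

Fault-free: U1=0, U2=0, U3=1, U4=1, U5=1, U6=1, U7=1 → 1. Observed 0.
  U1: stuck-at-1, inverted output ✓; others ✗
  U2: stuck-at-1, inverted output ✓; others ✗
  U3: none of the 3 fault types match ✗
  U4: none of the 3 fault types match ✗
  U5: none of the 3 fault types match ✗
  U6: none of the 3 fault types match ✗
  U7: stuck-at-0, inverted output ✓; others ✗
Consistent faults: {U1 stuck-at-1, U1 inverted output, U2 stuck-at-1, U2 inverted output, U7 stuck-at-0, U7 inverted output} — 6 in all.

6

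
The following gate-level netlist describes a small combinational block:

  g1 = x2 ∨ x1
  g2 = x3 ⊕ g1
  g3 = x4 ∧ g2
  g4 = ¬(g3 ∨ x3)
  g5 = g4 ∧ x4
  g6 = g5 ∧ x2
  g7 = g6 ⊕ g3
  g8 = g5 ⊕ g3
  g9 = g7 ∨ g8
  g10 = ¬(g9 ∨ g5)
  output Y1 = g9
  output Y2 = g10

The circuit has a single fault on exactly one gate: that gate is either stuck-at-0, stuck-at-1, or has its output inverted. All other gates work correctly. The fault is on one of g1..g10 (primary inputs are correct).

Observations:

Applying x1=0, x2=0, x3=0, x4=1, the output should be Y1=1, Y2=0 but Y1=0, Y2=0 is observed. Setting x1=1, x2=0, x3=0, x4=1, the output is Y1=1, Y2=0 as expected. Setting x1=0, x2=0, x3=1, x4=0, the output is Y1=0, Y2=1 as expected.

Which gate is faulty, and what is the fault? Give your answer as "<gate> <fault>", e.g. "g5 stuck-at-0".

g8 stuck-at-0

Fault-free values for test 1 (x1=0, x2=0, x3=0, x4=1): g1=0, g2=0, g3=0, g4=1, g5=1, g6=0, g7=0, g8=1, g9=1, g10=0, giving Y1=1, Y2=0. Observed Y1=0, Y2=0.
Test 1: faults giving observed Y1=0, Y2=0 are {g8 stuck-at-0, g8 inverted output, g9 stuck-at-0, g9 inverted output}.
Test 2 (x1=1, x2=0, x3=0, x4=1): fault-free g1=1, g2=1, g3=1, g4=0, g5=0, g6=0, g7=1, g8=1, g9=1, g10=0 → Y1=1, Y2=0; observed Y1=1, Y2=0. Eliminates g9 stuck-at-0, g9 inverted output.
Test 3 (x1=0, x2=0, x3=1, x4=0): fault-free g1=0, g2=1, g3=0, g4=0, g5=0, g6=0, g7=0, g8=0, g9=0, g10=1 → Y1=0, Y2=1; observed Y1=0, Y2=1. Eliminates g8 inverted output.
Only g8 stuck-at-0 is consistent with every test.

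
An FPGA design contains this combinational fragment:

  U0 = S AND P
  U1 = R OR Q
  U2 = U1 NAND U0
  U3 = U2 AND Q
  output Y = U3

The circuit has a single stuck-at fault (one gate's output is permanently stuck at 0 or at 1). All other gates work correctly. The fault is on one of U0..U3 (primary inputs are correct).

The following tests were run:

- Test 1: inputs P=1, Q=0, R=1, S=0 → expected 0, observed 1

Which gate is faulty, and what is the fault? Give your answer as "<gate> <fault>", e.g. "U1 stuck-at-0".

Fault-free values for test 1 (P=1, Q=0, R=1, S=0): U0=0, U1=1, U2=1, U3=0, giving Y=0. Observed 1.
Test 1: faults giving observed 1 are {U3 stuck-at-1}.
Only U3 stuck-at-1 is consistent with every test.

U3 stuck-at-1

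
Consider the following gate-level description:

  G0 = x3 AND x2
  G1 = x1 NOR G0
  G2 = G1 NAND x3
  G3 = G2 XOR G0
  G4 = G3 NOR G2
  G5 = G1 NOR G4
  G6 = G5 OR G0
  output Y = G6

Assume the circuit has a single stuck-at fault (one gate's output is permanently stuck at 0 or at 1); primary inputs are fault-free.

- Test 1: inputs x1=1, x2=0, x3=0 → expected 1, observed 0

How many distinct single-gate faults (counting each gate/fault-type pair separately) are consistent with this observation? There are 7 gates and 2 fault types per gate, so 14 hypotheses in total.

Fault-free: G0=0, G1=0, G2=1, G3=1, G4=0, G5=1, G6=1 → 1. Observed 0.
  G0 stuck-at-0: output 1 ✗
  G0 stuck-at-1: output 1 ✗
  G1 stuck-at-0: output 1 ✗
  G1 stuck-at-1: output 0 ✓
  G2 stuck-at-0: output 0 ✓
  G2 stuck-at-1: output 1 ✗
  G3 stuck-at-0: output 1 ✗
  G3 stuck-at-1: output 1 ✗
  G4 stuck-at-0: output 1 ✗
  G4 stuck-at-1: output 0 ✓
  G5 stuck-at-0: output 0 ✓
  G5 stuck-at-1: output 1 ✗
  G6 stuck-at-0: output 0 ✓
  G6 stuck-at-1: output 1 ✗
Consistent faults: {G1 stuck-at-1, G2 stuck-at-0, G4 stuck-at-1, G5 stuck-at-0, G6 stuck-at-0} — 5 in all.

5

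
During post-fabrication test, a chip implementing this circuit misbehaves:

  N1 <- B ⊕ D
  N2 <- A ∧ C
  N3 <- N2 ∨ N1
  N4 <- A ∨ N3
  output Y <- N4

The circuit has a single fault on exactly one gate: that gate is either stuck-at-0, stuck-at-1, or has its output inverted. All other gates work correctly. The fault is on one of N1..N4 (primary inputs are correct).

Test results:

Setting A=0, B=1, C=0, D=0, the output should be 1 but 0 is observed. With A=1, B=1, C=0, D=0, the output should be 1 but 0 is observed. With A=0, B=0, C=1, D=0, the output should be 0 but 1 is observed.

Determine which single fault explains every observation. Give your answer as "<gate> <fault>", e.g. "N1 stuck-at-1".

Fault-free values for test 1 (A=0, B=1, C=0, D=0): N1=1, N2=0, N3=1, N4=1, giving Y=1. Observed 0.
Test 1: faults giving observed 0 are {N1 stuck-at-0, N1 inverted output, N3 stuck-at-0, N3 inverted output, N4 stuck-at-0, N4 inverted output}.
Test 2 (A=1, B=1, C=0, D=0): fault-free N1=1, N2=0, N3=1, N4=1 → 1; observed 0. Eliminates N1 stuck-at-0, N1 inverted output, N3 stuck-at-0, N3 inverted output.
Test 3 (A=0, B=0, C=1, D=0): fault-free N1=0, N2=0, N3=0, N4=0 → 0; observed 1. Eliminates N4 stuck-at-0.
Only N4 inverted output is consistent with every test.

N4 inverted output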